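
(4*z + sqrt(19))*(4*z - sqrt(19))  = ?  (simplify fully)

16*z^2 - 19

(4*z)^2 - (sqrt(19))^2 = 16*z^2 - 19.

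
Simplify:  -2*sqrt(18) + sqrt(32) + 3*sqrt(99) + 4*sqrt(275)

-2*sqrt(2) + 29*sqrt(11)

2*sqrt(18) = 6*sqrt(2); sqrt(32) = 4*sqrt(2); 3*sqrt(99) = 9*sqrt(11); 4*sqrt(275) = 20*sqrt(11)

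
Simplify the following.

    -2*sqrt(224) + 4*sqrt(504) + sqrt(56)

18*sqrt(14)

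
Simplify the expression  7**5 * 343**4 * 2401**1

7**21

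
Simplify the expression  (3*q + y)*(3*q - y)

Difference of squares with P = 3*q, Q = y.

9*q^2 - y^2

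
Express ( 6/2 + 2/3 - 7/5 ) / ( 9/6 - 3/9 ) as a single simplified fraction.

68/35

Numerator: 6/2 + 2/3 - 7/5 = 34/15
Denominator: 9/6 - 3/9 = 7/6
Divide: (34/15) · (6/7) = 68/35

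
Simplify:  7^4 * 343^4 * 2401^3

7^28

7^4 = 7^4; 343^4 = 7^12; 2401^3 = 7^12
Combine exponents: 7^28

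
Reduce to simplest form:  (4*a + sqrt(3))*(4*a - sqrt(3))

16*a^2 - 3

Product of conjugates: (P+Q)(P-Q) = P^2 - Q^2.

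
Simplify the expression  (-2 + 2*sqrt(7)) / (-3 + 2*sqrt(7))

(2*sqrt(7) + 22)/19

Multiply numerator and denominator by -2*sqrt(7) - 3.
Denominator becomes -19; numerator becomes -22 - 2*sqrt(7).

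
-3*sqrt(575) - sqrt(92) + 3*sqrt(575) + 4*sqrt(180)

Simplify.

-2*sqrt(23) + 24*sqrt(5)

3*sqrt(575) = 15*sqrt(23); sqrt(92) = 2*sqrt(23); 3*sqrt(575) = 15*sqrt(23); 4*sqrt(180) = 24*sqrt(5)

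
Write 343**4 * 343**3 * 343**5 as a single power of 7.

7**36

343**4 = 7**12; 343**3 = 7**9; 343**5 = 7**15
Combine exponents: 7**36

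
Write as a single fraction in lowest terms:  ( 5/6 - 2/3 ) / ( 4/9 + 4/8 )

Numerator: 5/6 - 2/3 = 1/6
Denominator: 4/9 + 4/8 = 17/18
Divide: (1/6) · (18/17) = 3/17

3/17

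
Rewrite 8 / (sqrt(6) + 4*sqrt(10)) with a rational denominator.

(-4*sqrt(6) + 16*sqrt(10))/77

Multiply numerator and denominator by -sqrt(6) + 4*sqrt(10).
Denominator becomes 154; numerator becomes -8*sqrt(6) + 32*sqrt(10).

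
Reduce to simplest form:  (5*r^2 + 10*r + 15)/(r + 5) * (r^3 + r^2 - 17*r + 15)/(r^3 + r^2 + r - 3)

Factor: 5*r^2 + 10*r + 15 = 5*(r^2 + 2*r + 3);  r^3 + r^2 - 17*r + 15 = (r + 5)*(r - 3)*(r - 1);  r^3 + r^2 + r - 3 = (r^2 + 2*r + 3)*(r - 1)
Cancel the common factors (r^2 + 2*r + 3), (r + 5), (r - 1).

5*r - 15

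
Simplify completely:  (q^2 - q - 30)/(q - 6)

Factor: q^2 - q - 30 = (q + 5)*(q - 6)
Cancel the common factor (q - 6).

q + 5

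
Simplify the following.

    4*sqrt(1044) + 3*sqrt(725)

4*sqrt(1044) = 24*sqrt(29); 3*sqrt(725) = 15*sqrt(29)
Combine: (24 + 15)·sqrt(29) = 39*sqrt(29)

39*sqrt(29)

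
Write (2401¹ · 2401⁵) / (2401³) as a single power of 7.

7^12

2401¹ = 7^4; 2401⁵ = 7^20; 2401³ = 7^12
Combine exponents: 7^12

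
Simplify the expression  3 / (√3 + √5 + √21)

(-57*√5 - 69*√3 + 18*√35 + 39*√21)/109

Group as (√5 + √21) + √3; multiply by (√5 + √21) - √3, then rationalise the remaining surd.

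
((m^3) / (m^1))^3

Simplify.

Inside the bracket: m^2
Raise to the power 3: m^6

m^6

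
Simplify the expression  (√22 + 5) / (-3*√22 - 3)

Multiply numerator and denominator by -3 + 3*√22.
Denominator becomes -189; numerator becomes 51 + 12*√22.

(-4*√22 - 17)/63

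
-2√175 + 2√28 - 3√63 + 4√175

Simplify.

5*√7

2√175 = 10*√7; 2√28 = 4*√7; 3√63 = 9*√7; 4√175 = 20*√7
Combine: (-10 + 4 - 9 + 20)·√7 = 5*√7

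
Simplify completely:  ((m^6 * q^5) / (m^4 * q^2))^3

m^6*q^9

Inside the bracket: m^2 * q^3
Raise to the power 3: m^6 * q^9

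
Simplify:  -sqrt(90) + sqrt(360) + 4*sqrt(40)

11*sqrt(10)

sqrt(90) = 3*sqrt(10); sqrt(360) = 6*sqrt(10); 4*sqrt(40) = 8*sqrt(10)
Combine: (-3 + 6 + 8)·sqrt(10) = 11*sqrt(10)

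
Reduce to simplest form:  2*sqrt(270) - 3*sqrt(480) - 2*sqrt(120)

-10*sqrt(30)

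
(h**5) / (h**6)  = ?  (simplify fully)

Quotient: (h**-1)

1/h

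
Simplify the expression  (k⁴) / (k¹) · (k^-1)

k²

Quotient: k³
Multiply by (k^-1): add exponents.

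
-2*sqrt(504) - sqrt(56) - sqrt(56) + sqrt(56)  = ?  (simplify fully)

-14*sqrt(14)

2*sqrt(504) = 12*sqrt(14); sqrt(56) = 2*sqrt(14); sqrt(56) = 2*sqrt(14); sqrt(56) = 2*sqrt(14)
Combine: (-12 - 2 - 2 + 2)·sqrt(14) = -14*sqrt(14)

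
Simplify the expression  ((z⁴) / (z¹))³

z⁹

Inside the bracket: z³
Raise to the power 3: z⁹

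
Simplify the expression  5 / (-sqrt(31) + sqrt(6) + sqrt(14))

(11*sqrt(31) + 23*sqrt(14) + 39*sqrt(6) + 4*sqrt(651))/43

Group as (sqrt(6) + sqrt(14)) - sqrt(31); multiply by (sqrt(6) + sqrt(14)) + sqrt(31), then rationalise the remaining surd.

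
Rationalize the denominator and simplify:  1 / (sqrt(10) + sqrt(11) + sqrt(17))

(-sqrt(1870) + 2*sqrt(17) + 8*sqrt(11) + 9*sqrt(10))/212

Group as (sqrt(10) + sqrt(11)) + sqrt(17); multiply by (sqrt(10) + sqrt(11)) - sqrt(17), then rationalise the remaining surd.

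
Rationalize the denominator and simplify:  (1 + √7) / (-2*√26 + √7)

(-2*√182 - 2*√26 - 7 - √7)/97

Multiply numerator and denominator by √7 + 2*√26.
Denominator becomes -97; numerator becomes √7 + 7 + 2*√26 + 2*√182.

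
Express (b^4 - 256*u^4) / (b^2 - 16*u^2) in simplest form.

b^2 + 16*u^2

Factor b^4 - (4*u)^4 and cancel (b^2 - 16*u^2).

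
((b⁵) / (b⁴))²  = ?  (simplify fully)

Inside the bracket: b¹
Raise to the power 2: b²

b²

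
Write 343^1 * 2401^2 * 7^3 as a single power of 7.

343^1 = 7^3; 2401^2 = 7^8; 7^3 = 7^3
Combine exponents: 7^14

7^14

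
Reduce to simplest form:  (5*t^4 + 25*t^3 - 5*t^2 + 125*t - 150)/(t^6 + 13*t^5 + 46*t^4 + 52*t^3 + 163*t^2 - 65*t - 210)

5/(t^2 + 8*t + 7)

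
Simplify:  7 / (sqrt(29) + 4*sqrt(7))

(-7*sqrt(29) + 28*sqrt(7))/83

Multiply numerator and denominator by -4*sqrt(7) + sqrt(29).
Denominator becomes -83; numerator becomes -28*sqrt(7) + 7*sqrt(29).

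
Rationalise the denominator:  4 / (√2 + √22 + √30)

Group as (√2 + √22) + √30; multiply by (√2 + √22) - √30, then rationalise the remaining surd.

(-4*√330 - 6*√30 + 10*√22 + 50*√2)/35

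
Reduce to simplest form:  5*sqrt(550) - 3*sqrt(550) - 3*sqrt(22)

7*sqrt(22)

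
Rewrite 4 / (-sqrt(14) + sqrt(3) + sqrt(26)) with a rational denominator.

Group as (sqrt(3) + sqrt(26)) - sqrt(14); multiply by (sqrt(3) + sqrt(26)) + sqrt(14), then rationalise the remaining surd.

(-60*sqrt(14) - 36*sqrt(26) + 148*sqrt(3) + 16*sqrt(273))/87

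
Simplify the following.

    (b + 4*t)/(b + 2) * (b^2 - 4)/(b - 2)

b + 4*t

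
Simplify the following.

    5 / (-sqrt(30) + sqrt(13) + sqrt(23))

(-3*sqrt(30) + 10*sqrt(23) + 20*sqrt(13) + sqrt(8970))/116

Group as (sqrt(13) + sqrt(23)) - sqrt(30); multiply by (sqrt(13) + sqrt(23)) + sqrt(30), then rationalise the remaining surd.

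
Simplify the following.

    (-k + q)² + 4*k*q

(k + q)²

After expansion: k² + 2*k*q + q² — a perfect-square trinomial.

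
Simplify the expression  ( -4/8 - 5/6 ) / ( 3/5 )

-20/9

Numerator: -4/8 - 5/6 = -4/3
Denominator: 3/5 = 3/5
Divide: (-4/3) · (5/3) = -20/9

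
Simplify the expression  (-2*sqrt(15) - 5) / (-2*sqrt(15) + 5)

Multiply numerator and denominator by 5 + 2*sqrt(15).
Denominator becomes -35; numerator becomes -85 - 20*sqrt(15).

(4*sqrt(15) + 17)/7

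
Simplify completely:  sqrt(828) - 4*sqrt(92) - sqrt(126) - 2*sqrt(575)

sqrt(828) = 6*sqrt(23); 4*sqrt(92) = 8*sqrt(23); sqrt(126) = 3*sqrt(14); 2*sqrt(575) = 10*sqrt(23)

-12*sqrt(23) - 3*sqrt(14)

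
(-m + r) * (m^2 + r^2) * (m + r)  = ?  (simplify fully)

-m^4 + r^4

Pair the conjugate factors: (r+m)(r-m) = -m^2 + r^2, then repeat with the next factor.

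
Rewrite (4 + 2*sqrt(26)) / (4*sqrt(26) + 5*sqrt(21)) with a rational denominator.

Multiply numerator and denominator by -5*sqrt(21) + 4*sqrt(26).
Denominator becomes -109; numerator becomes -10*sqrt(546) - 20*sqrt(21) + 16*sqrt(26) + 208.

(-208 - 16*sqrt(26) + 20*sqrt(21) + 10*sqrt(546))/109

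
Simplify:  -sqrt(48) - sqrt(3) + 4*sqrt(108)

19*sqrt(3)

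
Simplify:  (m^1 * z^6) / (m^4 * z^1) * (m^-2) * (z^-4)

Quotient: (m^-3) * z^5
Multiply by (m^-2) * (z^-4): add exponents.

z/m^5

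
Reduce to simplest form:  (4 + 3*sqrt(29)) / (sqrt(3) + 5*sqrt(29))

Multiply numerator and denominator by -sqrt(3) + 5*sqrt(29).
Denominator becomes 722; numerator becomes -3*sqrt(87) - 4*sqrt(3) + 20*sqrt(29) + 435.

(-3*sqrt(87) - 4*sqrt(3) + 20*sqrt(29) + 435)/722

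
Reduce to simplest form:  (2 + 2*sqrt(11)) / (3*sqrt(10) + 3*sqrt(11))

(-2*sqrt(110) - 2*sqrt(10) + 2*sqrt(11) + 22)/3

Multiply numerator and denominator by -3*sqrt(10) + 3*sqrt(11).
Denominator becomes 9; numerator becomes -6*sqrt(110) - 6*sqrt(10) + 6*sqrt(11) + 66.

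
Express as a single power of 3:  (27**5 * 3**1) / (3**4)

3**12

27**5 = 3**15; 3**1 = 3**1; 3**4 = 3**4
Combine exponents: 3**12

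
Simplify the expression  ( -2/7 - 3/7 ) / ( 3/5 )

Numerator: -2/7 - 3/7 = -5/7
Denominator: 3/5 = 3/5
Divide: (-5/7) · (5/3) = -25/21

-25/21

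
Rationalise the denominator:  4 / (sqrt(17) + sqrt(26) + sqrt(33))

Group as (sqrt(17) + sqrt(26)) + sqrt(33); multiply by (sqrt(17) + sqrt(26)) - sqrt(33), then rationalise the remaining surd.

(-2*sqrt(14586) + 10*sqrt(33) + 24*sqrt(26) + 42*sqrt(17))/417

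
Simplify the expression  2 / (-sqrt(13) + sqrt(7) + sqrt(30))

Group as (sqrt(7) + sqrt(30)) - sqrt(13); multiply by (sqrt(7) + sqrt(30)) + sqrt(13), then rationalise the remaining surd.

(-12*sqrt(13) - 5*sqrt(30) + 18*sqrt(7) + sqrt(2730))/66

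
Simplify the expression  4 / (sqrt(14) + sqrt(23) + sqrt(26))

(-16*sqrt(2093) + 44*sqrt(26) + 68*sqrt(23) + 140*sqrt(14))/1167

Group as (sqrt(23) + sqrt(26)) + sqrt(14); multiply by (sqrt(23) + sqrt(26)) - sqrt(14), then rationalise the remaining surd.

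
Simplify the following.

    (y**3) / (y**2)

Quotient: y**1

y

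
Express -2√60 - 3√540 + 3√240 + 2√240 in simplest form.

2√60 = 4*√15; 3√540 = 18*√15; 3√240 = 12*√15; 2√240 = 8*√15
Combine: (-4 - 18 + 12 + 8)·√15 = -2*√15

-2*√15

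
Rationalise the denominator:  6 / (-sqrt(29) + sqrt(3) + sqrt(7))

Group as (sqrt(3) + sqrt(7)) - sqrt(29); multiply by (sqrt(3) + sqrt(7)) + sqrt(29), then rationalise the remaining surd.

(-114*sqrt(29) - 150*sqrt(7) - 198*sqrt(3) - 12*sqrt(609))/277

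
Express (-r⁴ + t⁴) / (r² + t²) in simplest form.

Difference of fourth powers: factor out (r² + t²).

-r² + t²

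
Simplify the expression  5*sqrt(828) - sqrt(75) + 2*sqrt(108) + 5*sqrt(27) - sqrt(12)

20*sqrt(3) + 30*sqrt(23)

5*sqrt(828) = 30*sqrt(23); sqrt(75) = 5*sqrt(3); 2*sqrt(108) = 12*sqrt(3); 5*sqrt(27) = 15*sqrt(3); sqrt(12) = 2*sqrt(3)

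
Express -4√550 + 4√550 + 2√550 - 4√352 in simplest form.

-6*√22

4√550 = 20*√22; 4√550 = 20*√22; 2√550 = 10*√22; 4√352 = 16*√22
Combine: (-20 + 20 + 10 - 16)·√22 = -6*√22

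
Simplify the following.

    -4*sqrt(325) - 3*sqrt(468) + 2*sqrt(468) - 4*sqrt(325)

-46*sqrt(13)

4*sqrt(325) = 20*sqrt(13); 3*sqrt(468) = 18*sqrt(13); 2*sqrt(468) = 12*sqrt(13); 4*sqrt(325) = 20*sqrt(13)
Combine: (-20 - 18 + 12 - 20)·sqrt(13) = -46*sqrt(13)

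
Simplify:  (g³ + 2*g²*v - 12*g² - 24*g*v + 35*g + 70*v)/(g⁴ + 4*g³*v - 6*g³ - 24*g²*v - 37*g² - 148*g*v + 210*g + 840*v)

Factor: g³ + 2*g²*v - 12*g² - 24*g*v + 35*g + 70*v = (g - 7)·(g - 5)·(g + 2*v);  g⁴ + 4*g³*v - 6*g³ - 24*g²*v - 37*g² - 148*g*v + 210*g + 840*v = (g + 4*v)·(g - 7)·(g - 5)·(g + 6)
Cancel the common factors (g - 7), (g - 5).

(g + 2*v)/(g² + 4*g*v + 6*g + 24*v)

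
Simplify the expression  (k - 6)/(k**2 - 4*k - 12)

1/(k + 2)

Factor: k**2 - 4*k - 12 = (k + 2)*(k - 6)
Cancel the common factor (k - 6).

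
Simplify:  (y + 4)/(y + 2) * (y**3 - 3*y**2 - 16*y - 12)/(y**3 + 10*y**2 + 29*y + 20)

(y - 6)/(y + 5)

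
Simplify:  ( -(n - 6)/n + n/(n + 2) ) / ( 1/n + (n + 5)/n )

(4*n + 12)/(n^2 + 8*n + 12)

Numerator: -(n - 6)/n + n/(n + 2) = (4*n + 12)/(n^2 + 2*n)
Denominator: 1/n + (n + 5)/n = (n + 6)/n
Divide: ((4*n + 12)/(n^2 + 2*n)) · (n/(n + 6)) = (4*n + 12)/(n^2 + 8*n + 12)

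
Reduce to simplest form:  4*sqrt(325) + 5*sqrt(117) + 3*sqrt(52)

4*sqrt(325) = 20*sqrt(13); 5*sqrt(117) = 15*sqrt(13); 3*sqrt(52) = 6*sqrt(13)
Combine: (20 + 15 + 6)·sqrt(13) = 41*sqrt(13)

41*sqrt(13)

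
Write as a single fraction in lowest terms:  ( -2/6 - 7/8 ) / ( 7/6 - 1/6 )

Numerator: -2/6 - 7/8 = -29/24
Denominator: 7/6 - 1/6 = 1
Divide: (-29/24) · (1) = -29/24

-29/24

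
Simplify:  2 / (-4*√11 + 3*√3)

(-8*√11 - 6*√3)/149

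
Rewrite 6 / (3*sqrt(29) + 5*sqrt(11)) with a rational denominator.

(-9*sqrt(29) + 15*sqrt(11))/7

Multiply numerator and denominator by -3*sqrt(29) + 5*sqrt(11).
Denominator becomes 14; numerator becomes -18*sqrt(29) + 30*sqrt(11).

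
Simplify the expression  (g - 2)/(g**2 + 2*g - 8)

Factor: g**2 + 2*g - 8 = (g + 4)*(g - 2)
Cancel the common factor (g - 2).

1/(g + 4)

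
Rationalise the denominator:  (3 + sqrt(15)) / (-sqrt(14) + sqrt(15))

3*sqrt(14) + 3*sqrt(15) + sqrt(210) + 15

Multiply numerator and denominator by sqrt(14) + sqrt(15).
Denominator becomes 1; numerator becomes 3*sqrt(14) + 3*sqrt(15) + sqrt(210) + 15.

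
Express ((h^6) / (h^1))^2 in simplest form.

Inside the bracket: h^5
Raise to the power 2: h^10

h^10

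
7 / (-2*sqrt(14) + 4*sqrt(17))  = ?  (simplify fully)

Multiply numerator and denominator by 2*sqrt(14) + 4*sqrt(17).
Denominator becomes 216; numerator becomes 14*sqrt(14) + 28*sqrt(17).

(7*sqrt(14) + 14*sqrt(17))/108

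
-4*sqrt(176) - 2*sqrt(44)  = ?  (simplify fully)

4*sqrt(176) = 16*sqrt(11); 2*sqrt(44) = 4*sqrt(11)
Combine: (-16 - 4)·sqrt(11) = -20*sqrt(11)

-20*sqrt(11)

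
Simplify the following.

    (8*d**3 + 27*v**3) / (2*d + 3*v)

4*d**2 - 6*d*v + 9*v**2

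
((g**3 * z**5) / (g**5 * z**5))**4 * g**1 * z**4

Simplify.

z**4/g**7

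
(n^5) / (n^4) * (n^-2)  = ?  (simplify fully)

Quotient: n^1
Multiply by (n^-2): add exponents.

1/n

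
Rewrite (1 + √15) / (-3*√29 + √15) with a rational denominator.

(-3*√435 - 3*√29 - 15 - √15)/246

Multiply numerator and denominator by √15 + 3*√29.
Denominator becomes -246; numerator becomes √15 + 15 + 3*√29 + 3*√435.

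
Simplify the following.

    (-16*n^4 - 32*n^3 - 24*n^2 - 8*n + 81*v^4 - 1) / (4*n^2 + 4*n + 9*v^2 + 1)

-4*n^2 - 4*n + 9*v^2 - 1

Factor (3*v)^4 - (2*n + 1)^4 and cancel (9*v^2 + (2*n + 1)^2).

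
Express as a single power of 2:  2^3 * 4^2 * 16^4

2^3 = 2^3; 4^2 = 2^4; 16^4 = 2^16
Combine exponents: 2^23

2^23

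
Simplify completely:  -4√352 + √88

4√352 = 16*√22; √88 = 2*√22
Combine: (-16 + 2)·√22 = -14*√22

-14*√22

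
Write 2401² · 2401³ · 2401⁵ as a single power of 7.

2401² = 7^8; 2401³ = 7^12; 2401⁵ = 7^20
Combine exponents: 7^40

7^40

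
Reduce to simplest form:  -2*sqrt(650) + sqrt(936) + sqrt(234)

-sqrt(26)

2*sqrt(650) = 10*sqrt(26); sqrt(936) = 6*sqrt(26); sqrt(234) = 3*sqrt(26)
Combine: (-10 + 6 + 3)·sqrt(26) = -sqrt(26)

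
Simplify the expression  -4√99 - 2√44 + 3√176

4√99 = 12*√11; 2√44 = 4*√11; 3√176 = 12*√11
Combine: (-12 - 4 + 12)·√11 = -4*√11

-4*√11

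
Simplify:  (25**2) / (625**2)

25**2 = 5**4; 625**2 = 5**8
Combine exponents: 5**(-4)

5**(-4)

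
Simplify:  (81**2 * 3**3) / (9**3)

3**5

81**2 = 3**8; 3**3 = 3**3; 9**3 = 3**6
Combine exponents: 3**5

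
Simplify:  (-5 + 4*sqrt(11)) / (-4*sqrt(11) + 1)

Multiply numerator and denominator by 1 + 4*sqrt(11).
Denominator becomes -175; numerator becomes -16*sqrt(11) + 171.

(-171 + 16*sqrt(11))/175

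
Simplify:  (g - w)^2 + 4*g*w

Expand the square and combine the 4*g*w term.

(g + w)^2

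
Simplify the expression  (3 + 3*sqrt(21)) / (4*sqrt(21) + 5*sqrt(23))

Multiply numerator and denominator by -5*sqrt(23) + 4*sqrt(21).
Denominator becomes -239; numerator becomes -15*sqrt(483) - 15*sqrt(23) + 12*sqrt(21) + 252.

(-252 - 12*sqrt(21) + 15*sqrt(23) + 15*sqrt(483))/239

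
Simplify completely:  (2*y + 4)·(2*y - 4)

(2*y)^2 - (4)^2 = 4*y² - 16.

4*y² - 16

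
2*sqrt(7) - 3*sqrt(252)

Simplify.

2*sqrt(7) = 2*sqrt(7); 3*sqrt(252) = 18*sqrt(7)
Combine: (2 - 18)·sqrt(7) = -16*sqrt(7)

-16*sqrt(7)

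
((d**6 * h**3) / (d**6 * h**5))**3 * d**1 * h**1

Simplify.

d/h**5

Inside the bracket: (h**-2)
Raise to the power 3: (h**-6)
Multiply by d**1 * h**1: add exponents.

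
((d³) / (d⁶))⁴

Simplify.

Inside the bracket: (d^-3)
Raise to the power 4: (d^-12)

d^(-12)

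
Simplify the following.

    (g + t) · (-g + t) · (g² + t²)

-g⁴ + t⁴

(t+g)(t-g) = -g² + t²; continue pairing.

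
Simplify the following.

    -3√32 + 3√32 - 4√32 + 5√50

3√32 = 12*√2; 3√32 = 12*√2; 4√32 = 16*√2; 5√50 = 25*√2
Combine: (-12 + 12 - 16 + 25)·√2 = 9*√2

9*√2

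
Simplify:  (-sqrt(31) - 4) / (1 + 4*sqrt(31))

Multiply numerator and denominator by -4*sqrt(31) + 1.
Denominator becomes -495; numerator becomes 15*sqrt(31) + 120.

(-8 - sqrt(31))/33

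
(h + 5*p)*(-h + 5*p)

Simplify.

-h**2 + 25*p**2

Product of conjugates: (P+Q)(P-Q) = P**2 - Q**2.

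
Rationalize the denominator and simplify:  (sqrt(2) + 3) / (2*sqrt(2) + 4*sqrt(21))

Multiply numerator and denominator by -4*sqrt(21) + 2*sqrt(2).
Denominator becomes -328; numerator becomes -12*sqrt(21) - 4*sqrt(42) + 4 + 6*sqrt(2).

(-3*sqrt(2) - 2 + 2*sqrt(42) + 6*sqrt(21))/164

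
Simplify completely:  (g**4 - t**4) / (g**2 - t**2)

g**2 + t**2

g**4 - t**4 factors as -(-g + t)*(g + t)*(g**2 + t**2).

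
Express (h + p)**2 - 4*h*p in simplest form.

(h - p)**2

Expand the square and combine the 4*h*p term.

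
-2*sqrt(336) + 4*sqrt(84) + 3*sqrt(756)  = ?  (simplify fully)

18*sqrt(21)

2*sqrt(336) = 8*sqrt(21); 4*sqrt(84) = 8*sqrt(21); 3*sqrt(756) = 18*sqrt(21)
Combine: (-8 + 8 + 18)·sqrt(21) = 18*sqrt(21)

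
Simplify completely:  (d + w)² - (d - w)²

Only the odd-power cross terms survive.

4*d*w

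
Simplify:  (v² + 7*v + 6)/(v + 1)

Factor: v² + 7*v + 6 = (v + 1)·(v + 6)
Cancel the common factor (v + 1).

v + 6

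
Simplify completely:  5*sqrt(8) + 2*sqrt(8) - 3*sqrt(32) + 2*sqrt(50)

12*sqrt(2)

5*sqrt(8) = 10*sqrt(2); 2*sqrt(8) = 4*sqrt(2); 3*sqrt(32) = 12*sqrt(2); 2*sqrt(50) = 10*sqrt(2)
Combine: (10 + 4 - 12 + 10)·sqrt(2) = 12*sqrt(2)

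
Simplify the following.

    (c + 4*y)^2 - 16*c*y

(c - 4*y)^2

Expanding gives c^2 - 8*c*y + 16*y^2, a perfect square.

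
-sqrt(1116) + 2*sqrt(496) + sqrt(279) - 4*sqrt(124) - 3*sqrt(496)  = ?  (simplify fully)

-15*sqrt(31)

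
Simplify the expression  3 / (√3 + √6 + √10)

(-36*√5 - 3*√10 + 21*√6 + 39*√3)/71

Group as (√3 + √10) + √6; multiply by (√3 + √10) - √6, then rationalise the remaining surd.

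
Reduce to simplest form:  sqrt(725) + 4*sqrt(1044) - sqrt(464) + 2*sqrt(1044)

37*sqrt(29)

sqrt(725) = 5*sqrt(29); 4*sqrt(1044) = 24*sqrt(29); sqrt(464) = 4*sqrt(29); 2*sqrt(1044) = 12*sqrt(29)
Combine: (5 + 24 - 4 + 12)·sqrt(29) = 37*sqrt(29)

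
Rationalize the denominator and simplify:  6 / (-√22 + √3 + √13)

Group as (√3 + √13) - √22; multiply by (√3 + √13) + √22, then rationalise the remaining surd.

(3*√22 + 6*√13 + 16*√3 + √858)/10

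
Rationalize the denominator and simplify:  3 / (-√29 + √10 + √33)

(-21*√29 + 9*√33 + 78*√10 + 3*√9570)/562

Group as (√10 + √33) - √29; multiply by (√10 + √33) + √29, then rationalise the remaining surd.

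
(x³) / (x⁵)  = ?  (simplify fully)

Quotient: (x^-2)

x^(-2)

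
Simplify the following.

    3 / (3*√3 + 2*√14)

Multiply numerator and denominator by -2*√14 + 3*√3.
Denominator becomes -29; numerator becomes -6*√14 + 9*√3.

(-9*√3 + 6*√14)/29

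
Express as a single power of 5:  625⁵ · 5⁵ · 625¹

5^29

625⁵ = 5^20; 5⁵ = 5^5; 625¹ = 5^4
Combine exponents: 5^29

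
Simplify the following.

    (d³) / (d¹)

Quotient: d²

d²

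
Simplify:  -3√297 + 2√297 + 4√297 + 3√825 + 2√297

3√297 = 9*√33; 2√297 = 6*√33; 4√297 = 12*√33; 3√825 = 15*√33; 2√297 = 6*√33
Combine: (-9 + 6 + 12 + 15 + 6)·√33 = 30*√33

30*√33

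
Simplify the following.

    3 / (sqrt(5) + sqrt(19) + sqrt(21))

Group as (sqrt(5) + sqrt(19)) + sqrt(21); multiply by (sqrt(5) + sqrt(19)) - sqrt(21), then rationalise the remaining surd.

(-6*sqrt(1995) + 9*sqrt(21) + 21*sqrt(19) + 105*sqrt(5))/371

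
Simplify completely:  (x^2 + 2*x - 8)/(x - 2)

x + 4

Factor: x^2 + 2*x - 8 = (x + 4)*(x - 2)
Cancel the common factor (x - 2).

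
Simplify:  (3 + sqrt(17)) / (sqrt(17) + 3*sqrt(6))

(-17 - 3*sqrt(17) + 9*sqrt(6) + 3*sqrt(102))/37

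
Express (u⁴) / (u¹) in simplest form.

u³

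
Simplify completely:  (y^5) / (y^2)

Quotient: y^3

y^3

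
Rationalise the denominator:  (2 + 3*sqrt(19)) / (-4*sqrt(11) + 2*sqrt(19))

(-6*sqrt(209) - 57 - 4*sqrt(11) - 2*sqrt(19))/50

Multiply numerator and denominator by 2*sqrt(19) + 4*sqrt(11).
Denominator becomes -100; numerator becomes 4*sqrt(19) + 8*sqrt(11) + 114 + 12*sqrt(209).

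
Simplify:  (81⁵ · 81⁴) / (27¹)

81⁵ = 3^20; 81⁴ = 3^16; 27¹ = 3^3
Combine exponents: 3^33

3^33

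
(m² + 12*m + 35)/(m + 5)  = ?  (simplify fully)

Factor: m² + 12*m + 35 = (m + 5)·(m + 7)
Cancel the common factor (m + 5).

m + 7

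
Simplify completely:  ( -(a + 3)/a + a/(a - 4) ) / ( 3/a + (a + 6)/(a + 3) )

(a^2 + 15*a + 36)/(a^3 + 5*a^2 - 27*a - 36)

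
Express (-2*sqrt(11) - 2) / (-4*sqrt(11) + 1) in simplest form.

Multiply numerator and denominator by 1 + 4*sqrt(11).
Denominator becomes -175; numerator becomes -90 - 10*sqrt(11).

(2*sqrt(11) + 18)/35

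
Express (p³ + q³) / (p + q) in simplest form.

p^3 + q^3 = (p + q)(p² - p*q + q²).

p² - p*q + q²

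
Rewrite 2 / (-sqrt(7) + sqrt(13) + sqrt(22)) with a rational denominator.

(-14*sqrt(7) - sqrt(22) + 8*sqrt(13) + sqrt(2002))/90

Group as (sqrt(13) + sqrt(22)) - sqrt(7); multiply by (sqrt(13) + sqrt(22)) + sqrt(7), then rationalise the remaining surd.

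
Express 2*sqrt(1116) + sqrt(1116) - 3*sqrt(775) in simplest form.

2*sqrt(1116) = 12*sqrt(31); sqrt(1116) = 6*sqrt(31); 3*sqrt(775) = 15*sqrt(31)
Combine: (12 + 6 - 15)·sqrt(31) = 3*sqrt(31)

3*sqrt(31)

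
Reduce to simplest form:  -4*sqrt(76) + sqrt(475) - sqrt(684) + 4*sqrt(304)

7*sqrt(19)

4*sqrt(76) = 8*sqrt(19); sqrt(475) = 5*sqrt(19); sqrt(684) = 6*sqrt(19); 4*sqrt(304) = 16*sqrt(19)
Combine: (-8 + 5 - 6 + 16)·sqrt(19) = 7*sqrt(19)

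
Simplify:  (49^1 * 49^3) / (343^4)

49^1 = 7^2; 49^3 = 7^6; 343^4 = 7^12
Combine exponents: 7^(-4)

7^(-4)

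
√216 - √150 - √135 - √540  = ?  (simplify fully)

-9*√15 + √6

√216 = 6*√6; √150 = 5*√6; √135 = 3*√15; √540 = 6*√15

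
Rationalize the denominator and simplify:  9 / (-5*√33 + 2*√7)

Multiply numerator and denominator by 2*√7 + 5*√33.
Denominator becomes -797; numerator becomes 18*√7 + 45*√33.

(-45*√33 - 18*√7)/797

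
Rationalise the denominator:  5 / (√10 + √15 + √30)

Group as (√10 + √30) + √15; multiply by (√10 + √30) - √15, then rationalise the remaining surd.

(-12*√5 - √30 + 5*√15 + 7*√10)/23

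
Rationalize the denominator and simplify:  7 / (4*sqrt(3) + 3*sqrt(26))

Multiply numerator and denominator by -3*sqrt(26) + 4*sqrt(3).
Denominator becomes -186; numerator becomes -21*sqrt(26) + 28*sqrt(3).

(-28*sqrt(3) + 21*sqrt(26))/186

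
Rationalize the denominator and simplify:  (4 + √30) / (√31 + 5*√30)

Multiply numerator and denominator by -√31 + 5*√30.
Denominator becomes 719; numerator becomes -√930 - 4*√31 + 20*√30 + 150.

(-√930 - 4*√31 + 20*√30 + 150)/719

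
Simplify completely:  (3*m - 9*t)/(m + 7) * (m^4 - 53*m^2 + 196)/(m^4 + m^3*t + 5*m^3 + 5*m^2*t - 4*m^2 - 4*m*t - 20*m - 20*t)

(3*m^2 - 9*m*t - 21*m + 63*t)/(m^2 + m*t + 5*m + 5*t)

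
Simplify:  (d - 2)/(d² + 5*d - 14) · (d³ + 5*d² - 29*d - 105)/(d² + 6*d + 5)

(d² - 2*d - 15)/(d² + 6*d + 5)

Factor: d² + 5*d - 14 = (d + 7)·(d - 2);  d³ + 5*d² - 29*d - 105 = (d + 7)·(d + 3)·(d - 5);  d² + 6*d + 5 = (d + 5)·(d + 1)
Cancel the common factors (d - 2), (d + 7).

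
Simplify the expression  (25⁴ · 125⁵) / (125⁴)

5^11

25⁴ = 5^8; 125⁵ = 5^15; 125⁴ = 5^12
Combine exponents: 5^11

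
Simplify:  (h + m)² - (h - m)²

Only the odd-power cross terms survive.

4*h*m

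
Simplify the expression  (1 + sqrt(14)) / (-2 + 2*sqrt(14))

Multiply numerator and denominator by -2*sqrt(14) - 2.
Denominator becomes -52; numerator becomes -30 - 4*sqrt(14).

(2*sqrt(14) + 15)/26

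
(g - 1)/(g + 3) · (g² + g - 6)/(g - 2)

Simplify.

Factor: g² + g - 6 = (g + 3)·(g - 2)
Cancel the common factors (g + 3), (g - 2).

g - 1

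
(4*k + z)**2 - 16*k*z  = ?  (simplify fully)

Expand the square and combine the 16*k*z term.

(4*k - z)**2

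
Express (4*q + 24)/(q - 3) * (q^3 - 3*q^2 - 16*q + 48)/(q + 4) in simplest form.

Factor: 4*q + 24 = 4*(q + 6);  q^3 - 3*q^2 - 16*q + 48 = (q - 3)*(q - 4)*(q + 4)
Cancel the common factors (q - 3), (q + 4).

4*q^2 + 8*q - 96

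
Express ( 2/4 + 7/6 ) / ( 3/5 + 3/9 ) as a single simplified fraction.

Numerator: 2/4 + 7/6 = 5/3
Denominator: 3/5 + 3/9 = 14/15
Divide: (5/3) · (15/14) = 25/14

25/14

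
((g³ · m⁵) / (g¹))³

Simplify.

g⁶*m^15

Inside the bracket: g² · m⁵
Raise to the power 3: g⁶ · m^15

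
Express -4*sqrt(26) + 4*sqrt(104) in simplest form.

4*sqrt(26)

4*sqrt(26) = 4*sqrt(26); 4*sqrt(104) = 8*sqrt(26)
Combine: (-4 + 8)·sqrt(26) = 4*sqrt(26)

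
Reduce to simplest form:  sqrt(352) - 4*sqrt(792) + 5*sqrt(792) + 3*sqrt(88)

16*sqrt(22)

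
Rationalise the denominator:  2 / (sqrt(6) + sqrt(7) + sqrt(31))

Group as (sqrt(6) + sqrt(7)) + sqrt(31); multiply by (sqrt(6) + sqrt(7)) - sqrt(31), then rationalise the remaining surd.

(-15*sqrt(7) - 16*sqrt(6) + sqrt(1302) + 9*sqrt(31))/39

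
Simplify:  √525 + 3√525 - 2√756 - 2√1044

-12*√29 + 8*√21

√525 = 5*√21; 3√525 = 15*√21; 2√756 = 12*√21; 2√1044 = 12*√29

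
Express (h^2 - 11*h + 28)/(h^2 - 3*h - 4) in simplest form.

Factor: h^2 - 11*h + 28 = (h - 4)*(h - 7);  h^2 - 3*h - 4 = (h + 1)*(h - 4)
Cancel the common factor (h - 4).

(h - 7)/(h + 1)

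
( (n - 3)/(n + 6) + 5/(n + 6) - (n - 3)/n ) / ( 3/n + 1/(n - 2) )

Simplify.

(-n^2 + 20*n - 36)/(4*n^2 + 18*n - 36)

Numerator: (n - 3)/(n + 6) + 5/(n + 6) - (n - 3)/n = (-n + 18)/(n^2 + 6*n)
Denominator: 3/n + 1/(n - 2) = (4*n - 6)/(n^2 - 2*n)
Divide: ((-n + 18)/(n^2 + 6*n)) · ((n^2 - 2*n)/(4*n - 6)) = (-n^2 + 20*n - 36)/(4*n^2 + 18*n - 36)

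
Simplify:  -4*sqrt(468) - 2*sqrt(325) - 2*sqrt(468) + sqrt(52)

-44*sqrt(13)

4*sqrt(468) = 24*sqrt(13); 2*sqrt(325) = 10*sqrt(13); 2*sqrt(468) = 12*sqrt(13); sqrt(52) = 2*sqrt(13)
Combine: (-24 - 10 - 12 + 2)·sqrt(13) = -44*sqrt(13)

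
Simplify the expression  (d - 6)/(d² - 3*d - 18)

Factor: d² - 3*d - 18 = (d + 3)·(d - 6)
Cancel the common factor (d - 6).

1/(d + 3)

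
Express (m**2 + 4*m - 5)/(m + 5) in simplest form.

m - 1

Factor: m**2 + 4*m - 5 = (m - 1)*(m + 5)
Cancel the common factor (m + 5).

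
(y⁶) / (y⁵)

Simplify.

Quotient: y¹

y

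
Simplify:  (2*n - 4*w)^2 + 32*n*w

Expand the square and combine the 32*n*w term.

4*(n + 2*w)^2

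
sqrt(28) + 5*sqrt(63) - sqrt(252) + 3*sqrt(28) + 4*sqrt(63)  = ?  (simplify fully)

29*sqrt(7)

sqrt(28) = 2*sqrt(7); 5*sqrt(63) = 15*sqrt(7); sqrt(252) = 6*sqrt(7); 3*sqrt(28) = 6*sqrt(7); 4*sqrt(63) = 12*sqrt(7)
Combine: (2 + 15 - 6 + 6 + 12)·sqrt(7) = 29*sqrt(7)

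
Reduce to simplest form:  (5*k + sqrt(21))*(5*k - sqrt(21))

25*k**2 - 21

Product of conjugates: (P+Q)(P-Q) = P**2 - Q**2.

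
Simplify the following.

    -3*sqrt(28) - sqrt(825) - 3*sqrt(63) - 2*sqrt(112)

3*sqrt(28) = 6*sqrt(7); sqrt(825) = 5*sqrt(33); 3*sqrt(63) = 9*sqrt(7); 2*sqrt(112) = 8*sqrt(7)

-23*sqrt(7) - 5*sqrt(33)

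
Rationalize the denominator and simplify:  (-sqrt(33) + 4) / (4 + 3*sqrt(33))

Multiply numerator and denominator by -3*sqrt(33) + 4.
Denominator becomes -281; numerator becomes -16*sqrt(33) + 115.

(-115 + 16*sqrt(33))/281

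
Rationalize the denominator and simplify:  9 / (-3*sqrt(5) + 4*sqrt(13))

Multiply numerator and denominator by 3*sqrt(5) + 4*sqrt(13).
Denominator becomes 163; numerator becomes 27*sqrt(5) + 36*sqrt(13).

(27*sqrt(5) + 36*sqrt(13))/163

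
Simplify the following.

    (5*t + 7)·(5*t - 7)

25*t² - 49

(5*t)^2 - (7)^2 = 25*t² - 49.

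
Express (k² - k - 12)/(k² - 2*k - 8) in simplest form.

(k + 3)/(k + 2)

Factor: k² - k - 12 = (k - 4)·(k + 3);  k² - 2*k - 8 = (k - 4)·(k + 2)
Cancel the common factor (k - 4).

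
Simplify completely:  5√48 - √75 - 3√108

5√48 = 20*√3; √75 = 5*√3; 3√108 = 18*√3
Combine: (20 - 5 - 18)·√3 = -3*√3

-3*√3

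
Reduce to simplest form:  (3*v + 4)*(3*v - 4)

(3*v)^2 - (4)^2 = 9*v^2 - 16.

9*v^2 - 16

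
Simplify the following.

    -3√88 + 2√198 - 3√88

3√88 = 6*√22; 2√198 = 6*√22; 3√88 = 6*√22
Combine: (-6 + 6 - 6)·√22 = -6*√22

-6*√22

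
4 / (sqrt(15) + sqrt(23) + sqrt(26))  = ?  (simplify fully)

(-2*sqrt(8970) + 12*sqrt(26) + 18*sqrt(23) + 34*sqrt(15))/309

Group as (sqrt(15) + sqrt(26)) + sqrt(23); multiply by (sqrt(15) + sqrt(26)) - sqrt(23), then rationalise the remaining surd.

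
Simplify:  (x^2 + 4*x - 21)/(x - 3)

Factor: x^2 + 4*x - 21 = (x - 3)*(x + 7)
Cancel the common factor (x - 3).

x + 7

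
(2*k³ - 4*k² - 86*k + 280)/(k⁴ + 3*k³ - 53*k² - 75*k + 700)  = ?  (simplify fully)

2/(k + 5)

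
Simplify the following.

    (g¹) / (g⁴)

Quotient: (g^-3)

g^(-3)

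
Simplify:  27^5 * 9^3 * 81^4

3^37

27^5 = 3^15; 9^3 = 3^6; 81^4 = 3^16
Combine exponents: 3^37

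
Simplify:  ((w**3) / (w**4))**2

w**(-2)

Inside the bracket: (w**-1)
Raise to the power 2: (w**-2)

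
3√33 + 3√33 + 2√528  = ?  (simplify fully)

3√33 = 3*√33; 3√33 = 3*√33; 2√528 = 8*√33
Combine: (3 + 3 + 8)·√33 = 14*√33

14*√33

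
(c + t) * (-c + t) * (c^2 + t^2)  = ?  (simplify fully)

-c^4 + t^4

Telescope via difference of squares: (t+c)(t-c) = -c^2 + t^2, then repeat with the next factor.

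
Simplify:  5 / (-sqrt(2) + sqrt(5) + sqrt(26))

Group as (sqrt(5) + sqrt(26)) - sqrt(2); multiply by (sqrt(5) + sqrt(26)) + sqrt(2), then rationalise the remaining surd.

(-115*sqrt(5) - 20*sqrt(65) + 145*sqrt(2) + 95*sqrt(26))/321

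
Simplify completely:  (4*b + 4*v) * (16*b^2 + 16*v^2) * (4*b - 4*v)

256*b^4 - 256*v^4

Telescope via difference of squares: ((4*b)+(4*v))((4*b)-(4*v)) = 16*b^2 - 16*v^2, then repeat with the next factor.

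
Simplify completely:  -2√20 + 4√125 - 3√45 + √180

2√20 = 4*√5; 4√125 = 20*√5; 3√45 = 9*√5; √180 = 6*√5
Combine: (-4 + 20 - 9 + 6)·√5 = 13*√5

13*√5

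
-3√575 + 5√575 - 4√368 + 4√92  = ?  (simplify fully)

2*√23

3√575 = 15*√23; 5√575 = 25*√23; 4√368 = 16*√23; 4√92 = 8*√23
Combine: (-15 + 25 - 16 + 8)·√23 = 2*√23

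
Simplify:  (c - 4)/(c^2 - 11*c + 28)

Factor: c^2 - 11*c + 28 = (c - 7)*(c - 4)
Cancel the common factor (c - 4).

1/(c - 7)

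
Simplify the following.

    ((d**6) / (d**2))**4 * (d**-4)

d**12

Inside the bracket: d**4
Raise to the power 4: d**16
Multiply by (d**-4): add exponents.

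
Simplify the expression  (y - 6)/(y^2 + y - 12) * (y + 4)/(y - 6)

1/(y - 3)

Factor: y^2 + y - 12 = (y + 4)*(y - 3)
Cancel the common factors (y - 6), (y + 4).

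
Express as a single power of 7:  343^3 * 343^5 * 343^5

7^39

343^3 = 7^9; 343^5 = 7^15; 343^5 = 7^15
Combine exponents: 7^39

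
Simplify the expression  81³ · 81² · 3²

81³ = 3^12; 81² = 3^8; 3² = 3^2
Combine exponents: 3^22

3^22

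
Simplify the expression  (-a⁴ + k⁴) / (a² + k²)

-a² + k²

-a⁴ + k⁴ factors as -(a - k)*(a + k)*(a² + k²).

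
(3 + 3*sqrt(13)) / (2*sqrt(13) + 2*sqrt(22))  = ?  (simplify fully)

Multiply numerator and denominator by -2*sqrt(22) + 2*sqrt(13).
Denominator becomes -36; numerator becomes -6*sqrt(286) - 6*sqrt(22) + 6*sqrt(13) + 78.

(-13 - sqrt(13) + sqrt(22) + sqrt(286))/6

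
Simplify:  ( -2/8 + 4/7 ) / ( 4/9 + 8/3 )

Numerator: -2/8 + 4/7 = 9/28
Denominator: 4/9 + 8/3 = 28/9
Divide: (9/28) · (9/28) = 81/784

81/784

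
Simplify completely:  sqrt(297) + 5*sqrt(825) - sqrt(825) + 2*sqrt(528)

sqrt(297) = 3*sqrt(33); 5*sqrt(825) = 25*sqrt(33); sqrt(825) = 5*sqrt(33); 2*sqrt(528) = 8*sqrt(33)
Combine: (3 + 25 - 5 + 8)·sqrt(33) = 31*sqrt(33)

31*sqrt(33)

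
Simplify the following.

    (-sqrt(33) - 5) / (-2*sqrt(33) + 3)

(13*sqrt(33) + 81)/123

Multiply numerator and denominator by 3 + 2*sqrt(33).
Denominator becomes -123; numerator becomes -81 - 13*sqrt(33).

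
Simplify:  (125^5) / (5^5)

5^10

125^5 = 5^15; 5^5 = 5^5
Combine exponents: 5^10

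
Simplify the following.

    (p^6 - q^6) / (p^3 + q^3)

p^3 - q^3

Difference of sixth powers: factor out (p^3 + q^3).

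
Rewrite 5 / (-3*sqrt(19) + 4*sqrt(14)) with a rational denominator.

(15*sqrt(19) + 20*sqrt(14))/53

Multiply numerator and denominator by 3*sqrt(19) + 4*sqrt(14).
Denominator becomes 53; numerator becomes 15*sqrt(19) + 20*sqrt(14).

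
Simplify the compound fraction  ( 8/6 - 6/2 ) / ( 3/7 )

-35/9

Numerator: 8/6 - 6/2 = -5/3
Denominator: 3/7 = 3/7
Divide: (-5/3) · (7/3) = -35/9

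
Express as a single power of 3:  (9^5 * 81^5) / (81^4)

9^5 = 3^10; 81^5 = 3^20; 81^4 = 3^16
Combine exponents: 3^14

3^14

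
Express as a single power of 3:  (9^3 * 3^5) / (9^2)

9^3 = 3^6; 3^5 = 3^5; 9^2 = 3^4
Combine exponents: 3^7

3^7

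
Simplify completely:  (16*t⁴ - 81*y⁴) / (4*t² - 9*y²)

4*t² + 9*y²

Factor (2*t)^4 - (3*y)^4 and cancel (4*t² - 9*y²).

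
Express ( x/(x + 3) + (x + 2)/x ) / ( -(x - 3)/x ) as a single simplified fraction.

(-2*x² - 5*x - 6)/(x² - 9)

Numerator: x/(x + 3) + (x + 2)/x = (2*x² + 5*x + 6)/(x² + 3*x)
Denominator: -(x - 3)/x = (-x + 3)/x
Divide: ((2*x² + 5*x + 6)/(x² + 3*x)) · (x/(-x + 3)) = (-2*x² - 5*x - 6)/(x² - 9)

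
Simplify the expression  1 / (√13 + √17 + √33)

(-2*√7293 - 3*√33 + 29*√17 + 37*√13)/875

Group as (√13 + √17) + √33; multiply by (√13 + √17) - √33, then rationalise the remaining surd.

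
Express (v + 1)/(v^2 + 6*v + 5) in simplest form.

1/(v + 5)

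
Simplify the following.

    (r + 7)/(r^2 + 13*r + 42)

1/(r + 6)

Factor: r^2 + 13*r + 42 = (r + 7)*(r + 6)
Cancel the common factor (r + 7).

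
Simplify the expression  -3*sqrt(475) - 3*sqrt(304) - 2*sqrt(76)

3*sqrt(475) = 15*sqrt(19); 3*sqrt(304) = 12*sqrt(19); 2*sqrt(76) = 4*sqrt(19)
Combine: (-15 - 12 - 4)·sqrt(19) = -31*sqrt(19)

-31*sqrt(19)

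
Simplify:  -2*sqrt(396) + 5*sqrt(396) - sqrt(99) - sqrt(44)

2*sqrt(396) = 12*sqrt(11); 5*sqrt(396) = 30*sqrt(11); sqrt(99) = 3*sqrt(11); sqrt(44) = 2*sqrt(11)
Combine: (-12 + 30 - 3 - 2)·sqrt(11) = 13*sqrt(11)

13*sqrt(11)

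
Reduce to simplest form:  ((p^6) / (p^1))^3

Inside the bracket: p^5
Raise to the power 3: p^15

p^15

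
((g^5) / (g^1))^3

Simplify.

g^12

Inside the bracket: g^4
Raise to the power 3: g^12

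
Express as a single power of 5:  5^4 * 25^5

5^4 = 5^4; 25^5 = 5^10
Combine exponents: 5^14

5^14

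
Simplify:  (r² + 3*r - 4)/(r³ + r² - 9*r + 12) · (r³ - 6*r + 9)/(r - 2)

(r² + 2*r - 3)/(r - 2)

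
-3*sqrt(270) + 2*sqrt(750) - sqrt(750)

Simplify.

3*sqrt(270) = 9*sqrt(30); 2*sqrt(750) = 10*sqrt(30); sqrt(750) = 5*sqrt(30)
Combine: (-9 + 10 - 5)·sqrt(30) = -4*sqrt(30)

-4*sqrt(30)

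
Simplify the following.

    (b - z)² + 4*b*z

(b + z)²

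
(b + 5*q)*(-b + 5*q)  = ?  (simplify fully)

-b**2 + 25*q**2

Product of conjugates: (P+Q)(P-Q) = P**2 - Q**2.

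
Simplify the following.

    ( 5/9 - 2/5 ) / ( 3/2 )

14/135

Numerator: 5/9 - 2/5 = 7/45
Denominator: 3/2 = 3/2
Divide: (7/45) · (2/3) = 14/135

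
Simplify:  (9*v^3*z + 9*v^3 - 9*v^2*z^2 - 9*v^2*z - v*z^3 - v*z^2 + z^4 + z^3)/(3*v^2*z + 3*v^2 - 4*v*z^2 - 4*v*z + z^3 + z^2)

3*v + z

Factor: 9*v^3*z + 9*v^3 - 9*v^2*z^2 - 9*v^2*z - v*z^3 - v*z^2 + z^4 + z^3 = (z + 1)*(-v + z)*(-3*v + z)*(3*v + z);  3*v^2*z + 3*v^2 - 4*v*z^2 - 4*v*z + z^3 + z^2 = (z + 1)*(-v + z)*(-3*v + z)
Cancel the common factors (-3*v + z), (-v + z), (z + 1).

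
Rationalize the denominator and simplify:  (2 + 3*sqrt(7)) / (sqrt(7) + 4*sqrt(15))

(-21 - 2*sqrt(7) + 8*sqrt(15) + 12*sqrt(105))/233

Multiply numerator and denominator by -4*sqrt(15) + sqrt(7).
Denominator becomes -233; numerator becomes -12*sqrt(105) - 8*sqrt(15) + 2*sqrt(7) + 21.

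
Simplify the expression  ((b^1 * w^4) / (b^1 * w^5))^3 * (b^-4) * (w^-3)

1/(b^4*w^6)

Inside the bracket: (w^-1)
Raise to the power 3: (w^-3)
Multiply by (b^-4) * (w^-3): add exponents.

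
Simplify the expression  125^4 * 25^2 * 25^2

5^20

125^4 = 5^12; 25^2 = 5^4; 25^2 = 5^4
Combine exponents: 5^20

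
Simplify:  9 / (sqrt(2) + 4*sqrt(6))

(-9*sqrt(2) + 36*sqrt(6))/94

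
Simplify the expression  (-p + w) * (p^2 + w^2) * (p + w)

-p^4 + w^4

Telescope via difference of squares: (w+p)(w-p) = -p^2 + w^2, then repeat with the next factor.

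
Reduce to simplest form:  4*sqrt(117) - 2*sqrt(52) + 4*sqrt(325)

4*sqrt(117) = 12*sqrt(13); 2*sqrt(52) = 4*sqrt(13); 4*sqrt(325) = 20*sqrt(13)
Combine: (12 - 4 + 20)·sqrt(13) = 28*sqrt(13)

28*sqrt(13)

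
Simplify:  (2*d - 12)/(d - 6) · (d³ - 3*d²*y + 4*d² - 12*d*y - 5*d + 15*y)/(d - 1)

Factor: 2*d - 12 = 2·(d - 6);  d³ - 3*d²*y + 4*d² - 12*d*y - 5*d + 15*y = (d + 5)·(d - 1)·(d - 3*y)
Cancel the common factors (d - 1), (d - 6).

2*d² - 6*d*y + 10*d - 30*y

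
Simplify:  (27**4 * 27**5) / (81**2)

27**4 = 3**12; 27**5 = 3**15; 81**2 = 3**8
Combine exponents: 3**19

3**19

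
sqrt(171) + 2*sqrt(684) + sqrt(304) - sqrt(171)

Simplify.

16*sqrt(19)

sqrt(171) = 3*sqrt(19); 2*sqrt(684) = 12*sqrt(19); sqrt(304) = 4*sqrt(19); sqrt(171) = 3*sqrt(19)
Combine: (3 + 12 + 4 - 3)·sqrt(19) = 16*sqrt(19)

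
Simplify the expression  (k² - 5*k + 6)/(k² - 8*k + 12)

(k - 3)/(k - 6)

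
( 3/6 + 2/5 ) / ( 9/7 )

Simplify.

Numerator: 3/6 + 2/5 = 9/10
Denominator: 9/7 = 9/7
Divide: (9/10) · (7/9) = 7/10

7/10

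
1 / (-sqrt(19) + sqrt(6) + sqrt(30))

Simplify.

(-17*sqrt(19) - 5*sqrt(30) + 43*sqrt(6) + 12*sqrt(95))/431

Group as (sqrt(6) + sqrt(30)) - sqrt(19); multiply by (sqrt(6) + sqrt(30)) + sqrt(19), then rationalise the remaining surd.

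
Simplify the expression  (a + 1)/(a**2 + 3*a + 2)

Factor: a**2 + 3*a + 2 = (a + 1)*(a + 2)
Cancel the common factor (a + 1).

1/(a + 2)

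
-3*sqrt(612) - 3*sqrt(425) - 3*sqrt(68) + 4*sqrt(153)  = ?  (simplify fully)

-27*sqrt(17)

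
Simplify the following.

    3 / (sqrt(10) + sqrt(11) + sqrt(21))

(-3*sqrt(2310) + 30*sqrt(11) + 33*sqrt(10))/220

Group as (sqrt(10) + sqrt(11)) + sqrt(21); multiply by (sqrt(10) + sqrt(11)) - sqrt(21), then rationalise the remaining surd.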